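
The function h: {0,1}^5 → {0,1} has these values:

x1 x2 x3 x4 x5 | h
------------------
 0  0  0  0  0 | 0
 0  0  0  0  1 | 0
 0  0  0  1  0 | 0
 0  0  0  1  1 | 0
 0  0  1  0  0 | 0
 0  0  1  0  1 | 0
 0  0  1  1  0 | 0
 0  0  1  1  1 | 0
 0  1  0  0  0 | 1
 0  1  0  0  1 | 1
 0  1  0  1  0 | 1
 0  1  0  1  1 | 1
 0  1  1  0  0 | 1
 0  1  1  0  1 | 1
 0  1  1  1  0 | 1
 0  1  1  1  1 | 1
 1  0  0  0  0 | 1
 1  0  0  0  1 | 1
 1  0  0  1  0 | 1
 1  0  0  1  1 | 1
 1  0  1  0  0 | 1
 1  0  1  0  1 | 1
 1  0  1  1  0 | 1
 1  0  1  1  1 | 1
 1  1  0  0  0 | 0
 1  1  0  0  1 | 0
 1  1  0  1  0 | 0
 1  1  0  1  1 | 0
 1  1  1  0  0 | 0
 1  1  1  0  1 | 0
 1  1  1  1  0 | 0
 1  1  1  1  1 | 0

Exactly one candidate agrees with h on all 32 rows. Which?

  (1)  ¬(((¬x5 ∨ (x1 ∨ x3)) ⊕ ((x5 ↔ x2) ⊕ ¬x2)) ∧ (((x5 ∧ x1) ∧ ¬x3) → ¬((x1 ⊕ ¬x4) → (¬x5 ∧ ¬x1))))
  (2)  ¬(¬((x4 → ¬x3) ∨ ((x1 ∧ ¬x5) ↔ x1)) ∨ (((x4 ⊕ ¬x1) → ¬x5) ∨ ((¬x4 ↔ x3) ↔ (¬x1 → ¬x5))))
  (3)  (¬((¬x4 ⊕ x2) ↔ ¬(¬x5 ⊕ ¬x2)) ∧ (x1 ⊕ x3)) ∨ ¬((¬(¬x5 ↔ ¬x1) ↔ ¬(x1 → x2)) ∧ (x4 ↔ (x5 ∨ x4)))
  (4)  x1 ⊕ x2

(1) fails at (0,0,1,0,1): the formula yields 1, h is 0.
(2) fails at (0,0,1,0,1): the formula yields 1, h is 0.
(3) fails at (0,0,0,0,1): the formula yields 1, h is 0.
(4) is the remaining candidate, and it agrees with h on all 32 inputs.

4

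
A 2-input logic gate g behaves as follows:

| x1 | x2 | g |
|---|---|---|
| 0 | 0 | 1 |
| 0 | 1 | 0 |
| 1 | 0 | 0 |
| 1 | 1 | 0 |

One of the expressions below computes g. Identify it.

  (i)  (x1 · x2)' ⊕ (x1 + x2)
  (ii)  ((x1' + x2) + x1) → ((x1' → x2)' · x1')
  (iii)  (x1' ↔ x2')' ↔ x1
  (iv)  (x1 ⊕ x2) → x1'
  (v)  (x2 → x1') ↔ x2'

(i): at (1,1) it gives 1, but g = 0 — eliminated.
(iii): at (1,0) it gives 1, but g = 0 — eliminated.
(iv): at (0,1) it gives 1, but g = 0 — eliminated.
(v): at (1,0) it gives 1, but g = 0 — eliminated.
Only (ii) survives; checking it on all 4 rows confirms it matches g.

ii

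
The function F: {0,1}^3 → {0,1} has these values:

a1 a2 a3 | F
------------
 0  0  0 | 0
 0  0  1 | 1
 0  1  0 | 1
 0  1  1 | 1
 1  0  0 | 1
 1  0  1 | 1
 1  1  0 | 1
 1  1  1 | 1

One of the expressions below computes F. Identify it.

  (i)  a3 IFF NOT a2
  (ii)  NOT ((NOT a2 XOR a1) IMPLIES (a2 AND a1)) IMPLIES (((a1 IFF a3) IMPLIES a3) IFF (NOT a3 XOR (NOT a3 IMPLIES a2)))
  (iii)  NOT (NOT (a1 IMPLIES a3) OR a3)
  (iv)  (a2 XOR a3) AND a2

(i) fails at (0,1,1): the formula yields 0, F is 1.
(iii) fails at (0,0,0): the formula yields 1, F is 0.
(iv) fails at (0,0,1): the formula yields 0, F is 1.
Only (ii) survives; checking it on all 8 rows confirms it matches F.

ii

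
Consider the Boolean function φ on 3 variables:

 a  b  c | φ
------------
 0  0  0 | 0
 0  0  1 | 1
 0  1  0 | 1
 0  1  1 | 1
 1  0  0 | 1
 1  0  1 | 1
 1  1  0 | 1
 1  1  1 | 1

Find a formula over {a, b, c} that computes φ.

The output is 1 whenever at least one input is 1 — the OR of all inputs.

φ(a, b, c) = (a | b) | c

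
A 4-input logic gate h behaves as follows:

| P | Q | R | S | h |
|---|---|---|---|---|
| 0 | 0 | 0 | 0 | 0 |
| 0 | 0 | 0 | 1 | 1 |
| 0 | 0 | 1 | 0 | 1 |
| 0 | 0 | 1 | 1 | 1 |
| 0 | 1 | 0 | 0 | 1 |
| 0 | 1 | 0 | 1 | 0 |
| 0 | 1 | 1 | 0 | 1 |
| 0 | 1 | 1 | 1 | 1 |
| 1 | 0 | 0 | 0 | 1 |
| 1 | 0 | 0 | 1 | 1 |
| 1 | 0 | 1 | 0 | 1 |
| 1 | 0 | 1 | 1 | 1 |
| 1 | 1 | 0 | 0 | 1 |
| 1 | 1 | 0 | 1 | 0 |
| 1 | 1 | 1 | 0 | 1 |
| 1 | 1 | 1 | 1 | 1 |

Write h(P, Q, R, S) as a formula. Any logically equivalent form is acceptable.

h is 0 on only 3 rows — (0,0,0,0), (0,1,0,1), (1,1,0,1). Writing each as a minterm (¬P·¬Q·¬R·¬S, ¬P·Q·¬R·S, P·Q·¬R·S) and OR-ing them characterizes exactly where h=0, so h is the negation of that disjunction.

h(P, Q, R, S) = ~(((((~P & ~Q) & ~R) & ~S) | (((~P & Q) & ~R) & S)) | (((P & Q) & ~R) & S))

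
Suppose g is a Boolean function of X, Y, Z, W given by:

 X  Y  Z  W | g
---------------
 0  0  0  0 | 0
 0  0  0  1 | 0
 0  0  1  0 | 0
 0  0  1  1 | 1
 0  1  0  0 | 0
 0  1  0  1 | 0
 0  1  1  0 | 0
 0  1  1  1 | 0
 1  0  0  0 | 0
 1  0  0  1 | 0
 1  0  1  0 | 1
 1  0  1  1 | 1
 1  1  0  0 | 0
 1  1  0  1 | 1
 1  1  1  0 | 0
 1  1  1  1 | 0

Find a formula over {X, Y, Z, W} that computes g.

g=1 on 4 inputs: (0,0,1,1), (1,0,1,0), (1,0,1,1), (1,1,0,1). Reading each as a conjunction of literals (¬X·¬Y·Z·W, X·¬Y·Z·¬W, X·¬Y·Z·W, X·Y·¬Z·W) and taking the OR gives the canonical DNF.

g(X, Y, Z, W) = (((((~X & ~Y) & Z) & W) | (((X & ~Y) & Z) & ~W)) | (((X & ~Y) & Z) & W)) | (((X & Y) & ~Z) & W)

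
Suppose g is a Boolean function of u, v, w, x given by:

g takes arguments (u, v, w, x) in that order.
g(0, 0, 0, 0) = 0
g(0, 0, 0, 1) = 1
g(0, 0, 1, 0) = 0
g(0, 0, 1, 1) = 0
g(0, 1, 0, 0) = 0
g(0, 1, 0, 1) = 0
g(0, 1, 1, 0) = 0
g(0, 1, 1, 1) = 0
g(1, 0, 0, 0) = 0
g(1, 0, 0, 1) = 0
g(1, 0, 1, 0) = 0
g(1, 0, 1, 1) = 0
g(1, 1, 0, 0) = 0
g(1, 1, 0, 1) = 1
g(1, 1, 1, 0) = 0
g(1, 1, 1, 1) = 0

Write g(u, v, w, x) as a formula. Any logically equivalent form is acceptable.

g(u, v, w, x) = (((not u and not v) and not w) and x) or (((u and v) and not w) and x)

Collect the rows where g=1 — (0,0,0,1), (1,1,0,1) — and write one minterm per row: ¬u·¬v·¬w·x, u·v·¬w·x. Their union (logical OR) reproduces the table exactly.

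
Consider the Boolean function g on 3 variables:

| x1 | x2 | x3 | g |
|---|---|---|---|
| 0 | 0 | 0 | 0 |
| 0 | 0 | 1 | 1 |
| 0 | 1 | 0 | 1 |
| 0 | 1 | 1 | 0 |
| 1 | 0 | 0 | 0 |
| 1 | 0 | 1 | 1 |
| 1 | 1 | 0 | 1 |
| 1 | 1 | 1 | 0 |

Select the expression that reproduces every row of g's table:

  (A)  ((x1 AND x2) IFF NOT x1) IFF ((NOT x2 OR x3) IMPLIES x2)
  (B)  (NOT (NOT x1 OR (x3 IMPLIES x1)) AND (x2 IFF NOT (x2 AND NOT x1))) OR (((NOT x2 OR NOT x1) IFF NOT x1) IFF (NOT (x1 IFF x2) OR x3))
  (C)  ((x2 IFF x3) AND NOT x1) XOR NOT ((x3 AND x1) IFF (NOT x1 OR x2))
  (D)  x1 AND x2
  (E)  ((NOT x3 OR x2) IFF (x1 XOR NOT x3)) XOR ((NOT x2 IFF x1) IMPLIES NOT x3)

C

(A) fails at (0,0,0): the formula yields 1, g is 0.
(B) fails at (0,1,1): the formula yields 1, g is 0.
(D) fails at (0,0,1): the formula yields 0, g is 1.
(E) fails at (0,0,1): the formula yields 0, g is 1.
That leaves (C). Evaluating it on every row reproduces the table of g exactly.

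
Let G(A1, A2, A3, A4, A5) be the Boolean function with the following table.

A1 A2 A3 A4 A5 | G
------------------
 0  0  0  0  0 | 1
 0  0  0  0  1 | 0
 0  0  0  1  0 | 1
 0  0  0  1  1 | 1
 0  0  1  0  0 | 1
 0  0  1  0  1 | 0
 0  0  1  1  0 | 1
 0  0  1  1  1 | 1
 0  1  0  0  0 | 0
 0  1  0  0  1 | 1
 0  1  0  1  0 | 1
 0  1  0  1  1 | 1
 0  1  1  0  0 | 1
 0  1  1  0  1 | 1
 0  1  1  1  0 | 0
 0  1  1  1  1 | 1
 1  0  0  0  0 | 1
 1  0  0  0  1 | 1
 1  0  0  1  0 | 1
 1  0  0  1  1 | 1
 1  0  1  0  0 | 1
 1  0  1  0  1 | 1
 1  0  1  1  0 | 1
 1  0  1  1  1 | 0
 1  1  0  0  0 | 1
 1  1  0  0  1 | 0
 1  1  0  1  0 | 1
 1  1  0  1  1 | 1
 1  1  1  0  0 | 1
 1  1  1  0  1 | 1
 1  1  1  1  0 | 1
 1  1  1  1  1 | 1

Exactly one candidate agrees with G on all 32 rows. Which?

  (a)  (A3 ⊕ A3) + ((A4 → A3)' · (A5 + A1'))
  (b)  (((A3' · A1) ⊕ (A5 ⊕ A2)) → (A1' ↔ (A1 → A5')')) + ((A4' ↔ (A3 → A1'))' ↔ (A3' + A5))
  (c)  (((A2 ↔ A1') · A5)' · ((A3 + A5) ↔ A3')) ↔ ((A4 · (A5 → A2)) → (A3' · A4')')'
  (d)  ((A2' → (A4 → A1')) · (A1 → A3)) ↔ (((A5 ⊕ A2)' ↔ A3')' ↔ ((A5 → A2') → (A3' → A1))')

(a): at (0,0,0,0,0) it gives 0, but G = 1 — eliminated.
(c): at (0,0,0,1,1) it gives 0, but G = 1 — eliminated.
(d): at (0,0,0,0,0) it gives 0, but G = 1 — eliminated.
That leaves (b). Evaluating it on every row reproduces the table of G exactly.

b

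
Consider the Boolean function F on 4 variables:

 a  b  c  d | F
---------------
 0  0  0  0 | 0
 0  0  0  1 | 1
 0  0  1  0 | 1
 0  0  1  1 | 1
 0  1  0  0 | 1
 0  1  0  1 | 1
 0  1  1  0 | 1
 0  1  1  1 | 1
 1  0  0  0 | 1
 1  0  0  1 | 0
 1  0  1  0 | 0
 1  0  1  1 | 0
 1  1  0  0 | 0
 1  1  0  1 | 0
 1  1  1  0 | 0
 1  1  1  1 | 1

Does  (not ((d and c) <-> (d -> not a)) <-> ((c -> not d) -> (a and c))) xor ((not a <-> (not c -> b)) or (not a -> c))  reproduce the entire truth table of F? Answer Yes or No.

Check the formula against F row by row:
  a=0, b=0, c=0, d=0: formula gives 0, F = 0 ✓
  a=0, b=0, c=0, d=1: formula gives 0, but F = 1 ✗
Row (0,0,0,1) is a counterexample, so the formula is not equivalent to F.

No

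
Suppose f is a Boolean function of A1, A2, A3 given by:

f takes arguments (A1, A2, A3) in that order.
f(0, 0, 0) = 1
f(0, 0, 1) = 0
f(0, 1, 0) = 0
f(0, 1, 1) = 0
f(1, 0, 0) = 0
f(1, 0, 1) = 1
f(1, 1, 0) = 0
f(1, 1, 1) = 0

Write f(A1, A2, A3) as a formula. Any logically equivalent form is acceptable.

f(A1, A2, A3) = ((¬A1 ∧ ¬A2) ∧ ¬A3) ∨ ((A1 ∧ ¬A2) ∧ A3)

The 1-rows are (0,0,0), (1,0,1). Each contributes one minterm — ¬A1·¬A2·¬A3; A1·¬A2·A3 — and their disjunction is a sum-of-products form of f.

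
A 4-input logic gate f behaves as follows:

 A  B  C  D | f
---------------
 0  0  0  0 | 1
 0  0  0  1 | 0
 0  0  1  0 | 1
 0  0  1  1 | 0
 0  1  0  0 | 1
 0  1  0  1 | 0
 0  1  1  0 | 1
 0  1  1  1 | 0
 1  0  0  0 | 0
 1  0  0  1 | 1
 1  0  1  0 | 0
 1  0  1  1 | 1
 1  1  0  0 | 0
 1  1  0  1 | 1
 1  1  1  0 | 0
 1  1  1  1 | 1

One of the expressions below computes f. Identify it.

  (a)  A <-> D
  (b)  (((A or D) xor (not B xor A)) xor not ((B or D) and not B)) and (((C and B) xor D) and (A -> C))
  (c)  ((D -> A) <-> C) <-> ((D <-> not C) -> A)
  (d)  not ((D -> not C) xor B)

a

(b): at (0,0,0,0) it gives 0, but f = 1 — eliminated.
(c): at (0,0,0,0) it gives 0, but f = 1 — eliminated.
(d): at (0,0,0,0) it gives 0, but f = 1 — eliminated.
(a) is the remaining candidate, and it agrees with f on all 16 inputs.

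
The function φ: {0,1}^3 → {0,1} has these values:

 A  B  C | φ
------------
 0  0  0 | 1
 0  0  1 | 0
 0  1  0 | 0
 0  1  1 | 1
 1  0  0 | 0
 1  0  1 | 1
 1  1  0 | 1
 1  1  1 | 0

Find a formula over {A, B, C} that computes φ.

φ(A, B, C) = ((A ⊕ B) ⊕ C)'

The output is 1 exactly when an even number of inputs are 1 — the complement of 3-way XOR.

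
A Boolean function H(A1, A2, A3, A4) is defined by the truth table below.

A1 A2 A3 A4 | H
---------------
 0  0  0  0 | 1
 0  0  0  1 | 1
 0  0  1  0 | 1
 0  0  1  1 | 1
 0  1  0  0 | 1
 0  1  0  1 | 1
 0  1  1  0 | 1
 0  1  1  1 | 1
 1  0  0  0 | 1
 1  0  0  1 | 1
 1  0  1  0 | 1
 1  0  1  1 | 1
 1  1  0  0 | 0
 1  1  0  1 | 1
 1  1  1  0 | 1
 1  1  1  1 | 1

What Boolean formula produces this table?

H(A1, A2, A3, A4) = NOT (((A1 AND A2) AND NOT A3) AND NOT A4)

H is 0 on exactly one input, (1,1,0,0), whose minterm is A1·A2·¬A3·¬A4. So H is the negation of that single conjunction.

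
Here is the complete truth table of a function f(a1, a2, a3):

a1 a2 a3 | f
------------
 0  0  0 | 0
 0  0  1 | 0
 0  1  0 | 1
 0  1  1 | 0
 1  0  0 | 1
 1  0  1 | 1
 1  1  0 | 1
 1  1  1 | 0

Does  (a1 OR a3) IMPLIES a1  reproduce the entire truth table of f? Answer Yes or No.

Evaluate (a1 OR a3) IMPLIES a1 on each row and compare to f:
  a1=0, a2=0, a3=0: formula gives 1, but f = 0 ✗
Since they disagree at (0,0,0), the expression is not a correct formula for f.

No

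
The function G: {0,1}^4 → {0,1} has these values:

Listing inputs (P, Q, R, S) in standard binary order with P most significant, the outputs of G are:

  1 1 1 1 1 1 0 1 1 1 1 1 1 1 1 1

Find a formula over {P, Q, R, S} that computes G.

G is 0 on exactly one input, (0,1,1,0), whose minterm is ¬P·Q·R·¬S. So G is the negation of that single conjunction.

G(P, Q, R, S) = not (((not P and Q) and R) and not S)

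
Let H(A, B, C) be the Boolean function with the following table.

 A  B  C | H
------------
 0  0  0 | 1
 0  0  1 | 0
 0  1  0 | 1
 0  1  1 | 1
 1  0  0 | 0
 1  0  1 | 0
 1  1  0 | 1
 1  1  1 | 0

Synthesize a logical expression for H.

The 1-rows are (0,0,0), (0,1,0), (0,1,1), (1,1,0). Each contributes one minterm — ¬A·¬B·¬C; ¬A·B·¬C; ¬A·B·C; A·B·¬C — and their disjunction is a sum-of-products form of H.

H(A, B, C) = ((((not A and not B) and not C) or ((not A and B) and not C)) or ((not A and B) and C)) or ((A and B) and not C)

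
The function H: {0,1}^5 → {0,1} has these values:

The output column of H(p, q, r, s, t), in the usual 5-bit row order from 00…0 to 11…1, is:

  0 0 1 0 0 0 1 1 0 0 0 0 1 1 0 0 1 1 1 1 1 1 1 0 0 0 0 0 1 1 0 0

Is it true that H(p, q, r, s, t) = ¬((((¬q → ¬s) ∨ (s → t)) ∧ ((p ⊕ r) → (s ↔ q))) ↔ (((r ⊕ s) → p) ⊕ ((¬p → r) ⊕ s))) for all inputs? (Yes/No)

Yes

Test each input against both H and the formula:
  p=0, q=0, r=0, s=0, t=0: formula gives 0, H = 0 ✓
  p=0, q=0, r=0, s=0, t=1: formula gives 0, H = 0 ✓
  p=0, q=0, r=0, s=1, t=0: formula gives 1, H = 1 ✓
  p=0, q=0, r=0, s=1, t=1: formula gives 0, H = 0 ✓
  … (the remaining 28 rows also agree.)
All 32 rows match — the expression computes H exactly.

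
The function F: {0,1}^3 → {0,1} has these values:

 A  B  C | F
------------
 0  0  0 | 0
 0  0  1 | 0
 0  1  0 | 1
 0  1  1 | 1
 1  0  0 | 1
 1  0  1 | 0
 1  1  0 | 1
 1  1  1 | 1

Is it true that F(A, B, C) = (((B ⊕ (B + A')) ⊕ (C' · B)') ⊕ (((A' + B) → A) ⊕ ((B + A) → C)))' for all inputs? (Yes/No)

Evaluate (((B ⊕ (B + A')) ⊕ (C' · B)') ⊕ (((A' + B) → A) ⊕ ((B + A) → C)))' on each row and compare to F:
  A=0, B=0, C=0: formula gives 0, F = 0 ✓
  A=0, B=0, C=1: formula gives 0, F = 0 ✓
  A=0, B=1, C=0: formula gives 1, F = 1 ✓
  A=0, B=1, C=1: formula gives 1, F = 1 ✓
  A=1, B=0, C=0: formula gives 1, F = 1 ✓
  …
  A=1, B=1, C=0: formula gives 0, but F = 1 ✗
Since they disagree at (1,1,0), the expression is not a correct formula for F.

No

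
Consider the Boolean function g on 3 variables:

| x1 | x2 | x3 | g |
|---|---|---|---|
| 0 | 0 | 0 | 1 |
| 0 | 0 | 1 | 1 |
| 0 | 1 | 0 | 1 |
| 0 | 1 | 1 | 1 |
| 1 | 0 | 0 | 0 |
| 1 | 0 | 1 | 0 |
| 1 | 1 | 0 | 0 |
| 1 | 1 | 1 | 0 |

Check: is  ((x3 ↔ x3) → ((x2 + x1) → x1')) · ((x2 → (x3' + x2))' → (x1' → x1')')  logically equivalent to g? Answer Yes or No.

Evaluate ((x3 ↔ x3) → ((x2 + x1) → x1')) · ((x2 → (x3' + x2))' → (x1' → x1')') on each row and compare to g:
  x1=0, x2=0, x3=0: formula gives 1, g = 1 ✓
  x1=0, x2=0, x3=1: formula gives 1, g = 1 ✓
  x1=0, x2=1, x3=0: formula gives 1, g = 1 ✓
  x1=0, x2=1, x3=1: formula gives 1, g = 1 ✓
  x1=1, x2=0, x3=0: formula gives 0, g = 0 ✓
  … (the remaining 3 rows also agree.)
Every row agrees, so the formula is equivalent.

Yes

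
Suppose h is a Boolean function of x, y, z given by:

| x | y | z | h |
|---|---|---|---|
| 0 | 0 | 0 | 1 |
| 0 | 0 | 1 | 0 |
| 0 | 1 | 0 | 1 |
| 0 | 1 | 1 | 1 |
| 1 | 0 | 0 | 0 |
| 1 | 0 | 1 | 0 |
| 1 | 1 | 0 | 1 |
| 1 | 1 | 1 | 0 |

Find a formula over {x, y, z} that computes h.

The 1-rows are (0,0,0), (0,1,0), (0,1,1), (1,1,0). Each contributes one minterm — ¬x·¬y·¬z; ¬x·y·¬z; ¬x·y·z; x·y·¬z — and their disjunction is a sum-of-products form of h.

h(x, y, z) = ((((x' · y') · z') + ((x' · y) · z')) + ((x' · y) · z)) + ((x · y) · z')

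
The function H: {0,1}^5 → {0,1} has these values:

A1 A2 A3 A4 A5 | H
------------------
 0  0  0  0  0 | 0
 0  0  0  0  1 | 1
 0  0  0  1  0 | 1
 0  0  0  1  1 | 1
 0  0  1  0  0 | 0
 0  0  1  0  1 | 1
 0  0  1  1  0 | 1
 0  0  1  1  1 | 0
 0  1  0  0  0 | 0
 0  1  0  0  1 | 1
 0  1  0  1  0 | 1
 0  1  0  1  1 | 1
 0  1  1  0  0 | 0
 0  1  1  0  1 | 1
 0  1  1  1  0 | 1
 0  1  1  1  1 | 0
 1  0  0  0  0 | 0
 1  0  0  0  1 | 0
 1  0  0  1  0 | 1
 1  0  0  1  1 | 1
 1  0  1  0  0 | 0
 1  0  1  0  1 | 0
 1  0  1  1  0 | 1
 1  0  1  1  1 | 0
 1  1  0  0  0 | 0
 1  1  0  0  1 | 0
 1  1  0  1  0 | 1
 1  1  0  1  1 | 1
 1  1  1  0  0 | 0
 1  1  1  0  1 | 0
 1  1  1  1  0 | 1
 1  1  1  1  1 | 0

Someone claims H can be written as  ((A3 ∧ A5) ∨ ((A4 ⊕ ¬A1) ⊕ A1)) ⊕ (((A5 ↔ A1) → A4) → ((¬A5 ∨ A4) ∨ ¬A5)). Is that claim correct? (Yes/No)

Yes

Test each input against both H and the formula:
  A1=0, A2=0, A3=0, A4=0, A5=0: formula gives 0, H = 0 ✓
  A1=0, A2=0, A3=0, A4=0, A5=1: formula gives 1, H = 1 ✓
  A1=0, A2=0, A3=0, A4=1, A5=0: formula gives 1, H = 1 ✓
  A1=0, A2=0, A3=0, A4=1, A5=1: formula gives 1, H = 1 ✓
  …and likewise for the remaining 28 rows.
All 32 rows match — the expression computes H exactly.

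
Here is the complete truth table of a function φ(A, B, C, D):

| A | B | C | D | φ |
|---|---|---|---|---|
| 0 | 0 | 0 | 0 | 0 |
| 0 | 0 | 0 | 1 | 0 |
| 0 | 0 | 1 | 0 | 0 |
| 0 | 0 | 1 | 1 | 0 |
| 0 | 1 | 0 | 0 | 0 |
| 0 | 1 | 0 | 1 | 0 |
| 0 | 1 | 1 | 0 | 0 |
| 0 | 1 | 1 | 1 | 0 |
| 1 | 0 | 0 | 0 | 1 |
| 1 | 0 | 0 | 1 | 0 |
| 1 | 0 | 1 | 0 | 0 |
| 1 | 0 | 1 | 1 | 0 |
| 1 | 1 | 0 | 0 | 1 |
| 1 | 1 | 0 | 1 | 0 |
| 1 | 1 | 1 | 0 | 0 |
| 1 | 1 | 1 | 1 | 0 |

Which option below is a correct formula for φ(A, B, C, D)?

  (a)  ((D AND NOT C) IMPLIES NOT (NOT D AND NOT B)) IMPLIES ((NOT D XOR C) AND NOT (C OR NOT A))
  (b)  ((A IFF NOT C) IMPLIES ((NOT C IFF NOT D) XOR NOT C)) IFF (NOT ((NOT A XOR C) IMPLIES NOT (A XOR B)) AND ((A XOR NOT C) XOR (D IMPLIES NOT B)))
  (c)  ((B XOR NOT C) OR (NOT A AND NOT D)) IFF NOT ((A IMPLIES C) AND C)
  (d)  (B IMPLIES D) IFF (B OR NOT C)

(b) disagrees with φ on (0,0,1,0) (formula → 1, table → 0); rule it out.
(c) disagrees with φ on (0,0,0,0) (formula → 1, table → 0); rule it out.
(d) disagrees with φ on (0,0,0,0) (formula → 1, table → 0); rule it out.
(a) is the remaining candidate, and it agrees with φ on all 16 inputs.

a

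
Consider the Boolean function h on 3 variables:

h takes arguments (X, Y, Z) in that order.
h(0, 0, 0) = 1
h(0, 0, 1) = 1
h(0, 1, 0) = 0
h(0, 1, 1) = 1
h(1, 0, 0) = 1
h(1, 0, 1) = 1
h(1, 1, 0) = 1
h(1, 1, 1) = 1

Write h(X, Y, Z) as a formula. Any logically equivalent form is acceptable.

h(X, Y, Z) = NOT ((NOT X AND Y) AND NOT Z)

h is 0 on exactly one input, (0,1,0), whose minterm is ¬X·Y·¬Z. So h is the negation of that single conjunction.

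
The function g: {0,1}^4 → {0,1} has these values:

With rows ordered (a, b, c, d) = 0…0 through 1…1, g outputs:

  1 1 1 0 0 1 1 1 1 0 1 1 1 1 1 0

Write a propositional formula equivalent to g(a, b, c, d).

The 0-rows are (0,0,1,1), (0,1,0,0), (1,0,0,1), (1,1,1,1). Take each as a conjunction (¬a·¬b·c·d, ¬a·b·¬c·¬d, a·¬b·¬c·d, a·b·c·d), form their disjunction, and complement — that gives a formula that is 1 everywhere g is.

g(a, b, c, d) = ¬((((((¬a ∧ ¬b) ∧ c) ∧ d) ∨ (((¬a ∧ b) ∧ ¬c) ∧ ¬d)) ∨ (((a ∧ ¬b) ∧ ¬c) ∧ d)) ∨ (((a ∧ b) ∧ c) ∧ d))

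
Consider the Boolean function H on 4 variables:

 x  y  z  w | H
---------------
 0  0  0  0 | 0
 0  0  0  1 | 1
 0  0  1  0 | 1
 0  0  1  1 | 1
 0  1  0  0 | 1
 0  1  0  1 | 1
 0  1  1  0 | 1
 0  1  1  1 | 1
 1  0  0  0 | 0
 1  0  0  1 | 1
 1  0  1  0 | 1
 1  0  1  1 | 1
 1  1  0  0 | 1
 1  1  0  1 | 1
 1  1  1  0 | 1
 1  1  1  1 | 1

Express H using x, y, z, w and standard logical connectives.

H(x, y, z, w) = not ((((not x and not y) and not z) and not w) or (((x and not y) and not z) and not w))

The 0-rows are (0,0,0,0), (1,0,0,0). Take each as a conjunction (¬x·¬y·¬z·¬w, x·¬y·¬z·¬w), form their disjunction, and complement — that gives a formula that is 1 everywhere H is.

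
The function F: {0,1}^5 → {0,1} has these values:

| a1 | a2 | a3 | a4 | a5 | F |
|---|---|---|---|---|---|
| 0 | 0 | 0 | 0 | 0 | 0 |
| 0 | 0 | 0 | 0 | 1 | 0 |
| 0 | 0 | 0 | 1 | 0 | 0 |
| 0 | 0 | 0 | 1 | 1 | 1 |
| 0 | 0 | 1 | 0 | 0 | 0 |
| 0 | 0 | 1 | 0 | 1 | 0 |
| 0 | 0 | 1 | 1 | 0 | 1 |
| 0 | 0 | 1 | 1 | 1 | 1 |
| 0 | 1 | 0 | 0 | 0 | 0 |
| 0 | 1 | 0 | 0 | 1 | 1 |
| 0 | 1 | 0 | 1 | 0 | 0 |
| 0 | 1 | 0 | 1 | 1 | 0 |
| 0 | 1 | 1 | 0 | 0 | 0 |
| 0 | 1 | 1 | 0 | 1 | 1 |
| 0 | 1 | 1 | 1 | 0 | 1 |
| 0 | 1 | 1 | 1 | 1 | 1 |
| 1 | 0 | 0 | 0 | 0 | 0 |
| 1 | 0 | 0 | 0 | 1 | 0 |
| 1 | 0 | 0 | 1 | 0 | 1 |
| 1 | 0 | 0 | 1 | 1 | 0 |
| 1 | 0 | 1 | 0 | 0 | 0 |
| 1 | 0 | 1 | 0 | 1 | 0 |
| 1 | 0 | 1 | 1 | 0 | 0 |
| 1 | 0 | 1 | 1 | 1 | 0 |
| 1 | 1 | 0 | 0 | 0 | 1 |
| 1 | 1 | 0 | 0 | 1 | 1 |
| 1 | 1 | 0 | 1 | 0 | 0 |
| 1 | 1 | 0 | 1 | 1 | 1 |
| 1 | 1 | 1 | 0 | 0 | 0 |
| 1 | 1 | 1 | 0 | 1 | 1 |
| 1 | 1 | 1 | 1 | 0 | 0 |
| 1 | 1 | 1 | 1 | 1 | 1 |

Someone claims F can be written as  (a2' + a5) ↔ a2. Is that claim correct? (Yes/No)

No

Evaluate (a2' + a5) ↔ a2 on each row and compare to F:
  a1=0, a2=0, a3=0, a4=0, a5=0: formula gives 0, F = 0 ✓
  a1=0, a2=0, a3=0, a4=0, a5=1: formula gives 0, F = 0 ✓
  a1=0, a2=0, a3=0, a4=1, a5=0: formula gives 0, F = 0 ✓
  a1=0, a2=0, a3=0, a4=1, a5=1: formula gives 0, but F = 1 ✗
Since they disagree at (0,0,0,1,1), the expression is not a correct formula for F.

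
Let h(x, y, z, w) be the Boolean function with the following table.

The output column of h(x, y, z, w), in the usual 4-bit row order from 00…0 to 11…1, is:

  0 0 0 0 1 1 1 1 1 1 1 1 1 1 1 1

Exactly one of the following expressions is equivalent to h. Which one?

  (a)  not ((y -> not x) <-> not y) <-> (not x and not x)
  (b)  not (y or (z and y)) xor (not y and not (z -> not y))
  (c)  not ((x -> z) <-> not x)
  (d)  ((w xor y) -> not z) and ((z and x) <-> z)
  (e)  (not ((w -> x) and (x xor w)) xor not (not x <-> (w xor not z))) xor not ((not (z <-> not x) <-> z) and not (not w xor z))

a

(b): at (0,0,0,0) it gives 1, but h = 0 — eliminated.
(c): at (0,1,0,0) it gives 0, but h = 1 — eliminated.
(d): at (0,0,0,0) it gives 1, but h = 0 — eliminated.
(e): at (0,0,0,1) it gives 1, but h = 0 — eliminated.
Only (a) survives; checking it on all 16 rows confirms it matches h.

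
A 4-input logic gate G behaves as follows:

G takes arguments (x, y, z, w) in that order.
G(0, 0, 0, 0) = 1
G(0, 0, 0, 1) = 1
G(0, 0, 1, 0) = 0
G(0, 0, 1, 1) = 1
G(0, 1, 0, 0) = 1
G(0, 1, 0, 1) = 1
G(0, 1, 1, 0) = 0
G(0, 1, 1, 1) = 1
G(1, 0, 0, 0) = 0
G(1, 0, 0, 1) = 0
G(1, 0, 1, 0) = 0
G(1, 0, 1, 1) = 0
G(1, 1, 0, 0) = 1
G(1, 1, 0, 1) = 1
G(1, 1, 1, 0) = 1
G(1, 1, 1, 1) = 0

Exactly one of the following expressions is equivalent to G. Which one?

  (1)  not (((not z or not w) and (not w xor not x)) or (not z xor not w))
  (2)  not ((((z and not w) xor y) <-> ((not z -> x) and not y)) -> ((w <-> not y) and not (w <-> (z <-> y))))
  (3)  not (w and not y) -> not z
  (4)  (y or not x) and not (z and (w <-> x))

(1): at (0,0,0,1) it gives 0, but G = 1 — eliminated.
(2): at (0,0,1,0) it gives 1, but G = 0 — eliminated.
(3): at (0,1,1,1) it gives 0, but G = 1 — eliminated.
Only (4) survives; checking it on all 16 rows confirms it matches G.

4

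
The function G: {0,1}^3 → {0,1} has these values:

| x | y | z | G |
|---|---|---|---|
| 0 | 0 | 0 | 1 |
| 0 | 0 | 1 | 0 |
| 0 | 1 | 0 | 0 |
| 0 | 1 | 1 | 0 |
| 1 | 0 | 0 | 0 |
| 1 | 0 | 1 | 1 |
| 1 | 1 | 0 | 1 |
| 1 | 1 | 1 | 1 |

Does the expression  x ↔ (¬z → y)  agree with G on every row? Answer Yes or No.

Check the formula against G row by row:
  x=0, y=0, z=0: formula gives 1, G = 1 ✓
  x=0, y=0, z=1: formula gives 0, G = 0 ✓
  x=0, y=1, z=0: formula gives 0, G = 0 ✓
  x=0, y=1, z=1: formula gives 0, G = 0 ✓
  x=1, y=0, z=0: formula gives 0, G = 0 ✓
  …and likewise for the remaining 3 rows.
All 8 rows match — the expression computes G exactly.

Yes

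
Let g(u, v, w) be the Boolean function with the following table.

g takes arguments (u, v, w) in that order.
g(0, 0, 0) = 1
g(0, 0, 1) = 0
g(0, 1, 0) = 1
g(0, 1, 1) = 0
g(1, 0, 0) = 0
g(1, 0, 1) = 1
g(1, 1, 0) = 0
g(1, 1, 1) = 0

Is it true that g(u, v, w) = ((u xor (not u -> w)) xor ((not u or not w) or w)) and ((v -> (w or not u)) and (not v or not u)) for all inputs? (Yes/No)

No

Test each input against both g and the formula:
  u=0, v=0, w=0: formula gives 1, g = 1 ✓
  u=0, v=0, w=1: formula gives 0, g = 0 ✓
  u=0, v=1, w=0: formula gives 1, g = 1 ✓
  u=0, v=1, w=1: formula gives 0, g = 0 ✓
  u=1, v=0, w=0: formula gives 1, but g = 0 ✗
A single disagreement suffices: at (1,0,0) they differ, so the formula does not compute g.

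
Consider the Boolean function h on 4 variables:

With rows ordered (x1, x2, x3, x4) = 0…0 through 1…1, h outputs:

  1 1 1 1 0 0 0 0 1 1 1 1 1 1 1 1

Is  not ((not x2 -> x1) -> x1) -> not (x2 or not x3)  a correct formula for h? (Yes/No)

Yes

Check the formula against h row by row:
  x1=0, x2=0, x3=0, x4=0: formula gives 1, h = 1 ✓
  x1=0, x2=0, x3=0, x4=1: formula gives 1, h = 1 ✓
  x1=0, x2=0, x3=1, x4=0: formula gives 1, h = 1 ✓
  x1=0, x2=0, x3=1, x4=1: formula gives 1, h = 1 ✓
  … (the remaining 12 rows also agree.)
Every row agrees, so the formula is equivalent.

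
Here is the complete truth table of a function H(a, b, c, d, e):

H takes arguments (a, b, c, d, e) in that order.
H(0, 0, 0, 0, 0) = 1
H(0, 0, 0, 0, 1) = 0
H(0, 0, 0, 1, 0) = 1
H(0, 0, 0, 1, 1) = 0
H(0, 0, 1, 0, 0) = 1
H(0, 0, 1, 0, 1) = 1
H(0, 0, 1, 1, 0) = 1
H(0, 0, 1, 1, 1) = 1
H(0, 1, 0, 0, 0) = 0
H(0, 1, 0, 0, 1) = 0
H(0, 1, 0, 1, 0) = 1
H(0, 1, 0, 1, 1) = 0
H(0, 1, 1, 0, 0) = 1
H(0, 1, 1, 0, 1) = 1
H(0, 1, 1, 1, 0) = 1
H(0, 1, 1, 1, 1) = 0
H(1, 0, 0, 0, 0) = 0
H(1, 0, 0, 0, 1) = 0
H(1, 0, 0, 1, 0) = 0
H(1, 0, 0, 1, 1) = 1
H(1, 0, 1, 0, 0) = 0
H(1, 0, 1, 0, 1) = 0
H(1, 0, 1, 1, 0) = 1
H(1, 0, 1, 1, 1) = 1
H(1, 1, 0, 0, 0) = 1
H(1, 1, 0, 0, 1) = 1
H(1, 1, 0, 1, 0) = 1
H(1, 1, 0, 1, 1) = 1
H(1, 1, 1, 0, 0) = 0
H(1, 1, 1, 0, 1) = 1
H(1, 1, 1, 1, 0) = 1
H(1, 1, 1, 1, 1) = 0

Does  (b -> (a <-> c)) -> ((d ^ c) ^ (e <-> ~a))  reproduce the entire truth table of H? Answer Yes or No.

Test each input against both H and the formula:
  a=0, b=0, c=0, d=0, e=0: formula gives 0, but H = 1 ✗
Since they disagree at (0,0,0,0,0), the expression is not a correct formula for H.

No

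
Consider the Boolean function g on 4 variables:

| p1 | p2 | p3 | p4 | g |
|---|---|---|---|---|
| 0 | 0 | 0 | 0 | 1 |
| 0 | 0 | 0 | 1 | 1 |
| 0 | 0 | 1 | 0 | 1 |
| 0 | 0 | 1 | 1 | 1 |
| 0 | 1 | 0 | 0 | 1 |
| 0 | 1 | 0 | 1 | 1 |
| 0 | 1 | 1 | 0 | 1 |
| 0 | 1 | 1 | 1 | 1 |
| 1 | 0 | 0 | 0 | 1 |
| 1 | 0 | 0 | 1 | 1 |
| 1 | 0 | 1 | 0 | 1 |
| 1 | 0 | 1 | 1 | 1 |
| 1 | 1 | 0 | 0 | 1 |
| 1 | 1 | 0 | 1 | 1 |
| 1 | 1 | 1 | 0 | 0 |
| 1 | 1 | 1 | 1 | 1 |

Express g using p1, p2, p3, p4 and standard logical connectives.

g(p1, p2, p3, p4) = ¬(((p1 ∧ p2) ∧ p3) ∧ ¬p4)

Only row (1,1,1,0) gives 0. So g is 1 everywhere except there — the complement of the minterm p1·p2·p3·¬p4.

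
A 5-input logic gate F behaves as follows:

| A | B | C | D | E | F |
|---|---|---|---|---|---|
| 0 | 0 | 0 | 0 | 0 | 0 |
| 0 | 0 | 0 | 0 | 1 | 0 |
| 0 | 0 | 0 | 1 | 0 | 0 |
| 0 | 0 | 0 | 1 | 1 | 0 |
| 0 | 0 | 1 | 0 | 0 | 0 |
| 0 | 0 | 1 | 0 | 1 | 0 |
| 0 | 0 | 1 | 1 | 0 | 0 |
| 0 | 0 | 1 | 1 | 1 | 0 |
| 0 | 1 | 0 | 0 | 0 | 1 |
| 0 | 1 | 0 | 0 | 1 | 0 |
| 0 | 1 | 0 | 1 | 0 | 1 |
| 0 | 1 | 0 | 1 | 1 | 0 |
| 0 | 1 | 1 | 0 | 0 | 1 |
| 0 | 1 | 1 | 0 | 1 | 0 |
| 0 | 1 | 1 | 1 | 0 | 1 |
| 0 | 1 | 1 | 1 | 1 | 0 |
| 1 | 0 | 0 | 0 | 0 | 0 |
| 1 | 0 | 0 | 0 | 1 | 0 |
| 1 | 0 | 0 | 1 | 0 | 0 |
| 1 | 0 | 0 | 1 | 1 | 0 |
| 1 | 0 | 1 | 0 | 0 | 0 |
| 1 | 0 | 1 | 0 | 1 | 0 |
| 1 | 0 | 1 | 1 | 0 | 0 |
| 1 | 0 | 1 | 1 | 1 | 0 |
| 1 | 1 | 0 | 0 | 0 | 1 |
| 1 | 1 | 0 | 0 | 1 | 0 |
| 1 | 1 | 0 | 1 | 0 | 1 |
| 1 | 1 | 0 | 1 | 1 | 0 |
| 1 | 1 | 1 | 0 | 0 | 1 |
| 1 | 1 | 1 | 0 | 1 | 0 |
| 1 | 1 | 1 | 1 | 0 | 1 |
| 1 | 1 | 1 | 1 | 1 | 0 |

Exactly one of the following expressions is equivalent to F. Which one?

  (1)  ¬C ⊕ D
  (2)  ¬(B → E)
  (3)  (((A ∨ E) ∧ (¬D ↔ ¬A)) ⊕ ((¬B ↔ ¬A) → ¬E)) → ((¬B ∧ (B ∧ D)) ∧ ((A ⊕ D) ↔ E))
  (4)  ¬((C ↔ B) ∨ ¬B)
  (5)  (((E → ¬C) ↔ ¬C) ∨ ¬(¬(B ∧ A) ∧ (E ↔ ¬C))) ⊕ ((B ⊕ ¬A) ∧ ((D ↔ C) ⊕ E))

(1): at (0,0,0,0,0) it gives 1, but F = 0 — eliminated.
(3): at (0,0,0,1,1) it gives 1, but F = 0 — eliminated.
(4): at (0,1,0,0,1) it gives 1, but F = 0 — eliminated.
(5): at (0,0,0,0,1) it gives 1, but F = 0 — eliminated.
That leaves (2). Evaluating it on every row reproduces the table of F exactly.

2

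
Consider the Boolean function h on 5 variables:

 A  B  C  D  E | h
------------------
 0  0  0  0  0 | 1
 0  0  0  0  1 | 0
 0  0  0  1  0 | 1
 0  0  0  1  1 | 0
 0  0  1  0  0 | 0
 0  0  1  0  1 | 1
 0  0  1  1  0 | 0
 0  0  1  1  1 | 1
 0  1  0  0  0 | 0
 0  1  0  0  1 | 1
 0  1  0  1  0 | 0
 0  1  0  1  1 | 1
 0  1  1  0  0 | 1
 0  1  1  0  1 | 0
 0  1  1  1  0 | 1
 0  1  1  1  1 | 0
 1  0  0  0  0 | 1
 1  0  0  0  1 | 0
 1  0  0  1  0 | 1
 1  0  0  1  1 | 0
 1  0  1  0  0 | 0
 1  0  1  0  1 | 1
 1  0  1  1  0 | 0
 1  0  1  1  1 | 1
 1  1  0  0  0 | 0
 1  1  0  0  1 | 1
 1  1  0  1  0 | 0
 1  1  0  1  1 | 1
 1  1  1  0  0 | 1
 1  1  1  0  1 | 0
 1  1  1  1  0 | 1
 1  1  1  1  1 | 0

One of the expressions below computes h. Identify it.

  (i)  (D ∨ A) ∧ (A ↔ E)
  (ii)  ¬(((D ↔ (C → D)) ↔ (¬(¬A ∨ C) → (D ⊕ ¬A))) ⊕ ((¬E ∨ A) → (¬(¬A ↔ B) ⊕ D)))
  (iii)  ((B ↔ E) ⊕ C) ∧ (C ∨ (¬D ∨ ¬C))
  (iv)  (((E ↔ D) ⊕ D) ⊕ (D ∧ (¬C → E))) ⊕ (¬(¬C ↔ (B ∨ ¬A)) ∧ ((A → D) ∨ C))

iii

(i) disagrees with h on (0,0,0,0,0) (formula → 0, table → 1); rule it out.
(ii) disagrees with h on (0,0,0,0,0) (formula → 0, table → 1); rule it out.
(iv) disagrees with h on (0,0,0,1,1) (formula → 1, table → 0); rule it out.
Only (iii) survives; checking it on all 32 rows confirms it matches h.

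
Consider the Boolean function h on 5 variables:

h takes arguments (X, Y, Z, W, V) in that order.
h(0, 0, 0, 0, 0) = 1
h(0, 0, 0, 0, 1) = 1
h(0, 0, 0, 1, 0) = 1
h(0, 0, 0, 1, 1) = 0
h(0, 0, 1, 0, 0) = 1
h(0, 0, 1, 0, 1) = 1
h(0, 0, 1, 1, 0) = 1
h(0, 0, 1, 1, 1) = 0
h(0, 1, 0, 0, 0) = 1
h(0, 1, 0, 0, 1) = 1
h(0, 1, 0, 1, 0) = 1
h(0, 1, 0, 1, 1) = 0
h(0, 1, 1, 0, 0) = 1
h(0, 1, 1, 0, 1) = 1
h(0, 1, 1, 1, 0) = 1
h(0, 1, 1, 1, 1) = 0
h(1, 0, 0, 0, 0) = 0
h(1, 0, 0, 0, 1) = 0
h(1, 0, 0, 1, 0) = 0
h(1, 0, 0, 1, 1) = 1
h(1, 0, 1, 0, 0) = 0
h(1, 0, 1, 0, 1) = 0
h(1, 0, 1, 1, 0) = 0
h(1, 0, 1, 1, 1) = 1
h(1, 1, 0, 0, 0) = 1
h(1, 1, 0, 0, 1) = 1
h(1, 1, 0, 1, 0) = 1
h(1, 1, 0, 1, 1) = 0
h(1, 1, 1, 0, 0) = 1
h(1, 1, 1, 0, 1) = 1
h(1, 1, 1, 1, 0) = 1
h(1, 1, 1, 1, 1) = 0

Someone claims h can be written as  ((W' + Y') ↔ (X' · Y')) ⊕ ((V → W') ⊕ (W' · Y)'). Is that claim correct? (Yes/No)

Yes

Check the formula against h row by row:
  X=0, Y=0, Z=0, W=0, V=0: formula gives 1, h = 1 ✓
  X=0, Y=0, Z=0, W=0, V=1: formula gives 1, h = 1 ✓
  X=0, Y=0, Z=0, W=1, V=0: formula gives 1, h = 1 ✓
  X=0, Y=0, Z=0, W=1, V=1: formula gives 0, h = 0 ✓
  … (the remaining 28 rows also agree.)
Every row agrees, so the formula is equivalent.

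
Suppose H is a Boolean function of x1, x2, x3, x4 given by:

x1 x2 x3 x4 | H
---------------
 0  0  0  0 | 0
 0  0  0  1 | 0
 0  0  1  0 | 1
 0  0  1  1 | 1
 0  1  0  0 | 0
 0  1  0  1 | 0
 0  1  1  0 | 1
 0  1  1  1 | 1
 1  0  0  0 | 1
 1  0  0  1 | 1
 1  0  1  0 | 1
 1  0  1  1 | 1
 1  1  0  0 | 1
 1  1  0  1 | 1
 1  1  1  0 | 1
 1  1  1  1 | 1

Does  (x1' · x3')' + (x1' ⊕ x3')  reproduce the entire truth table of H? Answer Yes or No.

Check the formula against H row by row:
  x1=0, x2=0, x3=0, x4=0: formula gives 0, H = 0 ✓
  x1=0, x2=0, x3=0, x4=1: formula gives 0, H = 0 ✓
  x1=0, x2=0, x3=1, x4=0: formula gives 1, H = 1 ✓
  x1=0, x2=0, x3=1, x4=1: formula gives 1, H = 1 ✓
  …and likewise for the remaining 12 rows.
All 16 rows match — the expression computes H exactly.

Yes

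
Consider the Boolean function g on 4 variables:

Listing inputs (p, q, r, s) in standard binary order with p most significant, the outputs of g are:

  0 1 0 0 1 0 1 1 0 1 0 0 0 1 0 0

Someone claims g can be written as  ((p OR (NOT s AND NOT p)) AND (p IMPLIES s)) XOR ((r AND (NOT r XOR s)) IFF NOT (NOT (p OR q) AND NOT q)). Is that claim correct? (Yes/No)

Yes

Test each input against both g and the formula:
  p=0, q=0, r=0, s=0: formula gives 0, g = 0 ✓
  p=0, q=0, r=0, s=1: formula gives 1, g = 1 ✓
  p=0, q=0, r=1, s=0: formula gives 0, g = 0 ✓
  p=0, q=0, r=1, s=1: formula gives 0, g = 0 ✓
  …and likewise for the remaining 12 rows.
All 16 rows match — the expression computes g exactly.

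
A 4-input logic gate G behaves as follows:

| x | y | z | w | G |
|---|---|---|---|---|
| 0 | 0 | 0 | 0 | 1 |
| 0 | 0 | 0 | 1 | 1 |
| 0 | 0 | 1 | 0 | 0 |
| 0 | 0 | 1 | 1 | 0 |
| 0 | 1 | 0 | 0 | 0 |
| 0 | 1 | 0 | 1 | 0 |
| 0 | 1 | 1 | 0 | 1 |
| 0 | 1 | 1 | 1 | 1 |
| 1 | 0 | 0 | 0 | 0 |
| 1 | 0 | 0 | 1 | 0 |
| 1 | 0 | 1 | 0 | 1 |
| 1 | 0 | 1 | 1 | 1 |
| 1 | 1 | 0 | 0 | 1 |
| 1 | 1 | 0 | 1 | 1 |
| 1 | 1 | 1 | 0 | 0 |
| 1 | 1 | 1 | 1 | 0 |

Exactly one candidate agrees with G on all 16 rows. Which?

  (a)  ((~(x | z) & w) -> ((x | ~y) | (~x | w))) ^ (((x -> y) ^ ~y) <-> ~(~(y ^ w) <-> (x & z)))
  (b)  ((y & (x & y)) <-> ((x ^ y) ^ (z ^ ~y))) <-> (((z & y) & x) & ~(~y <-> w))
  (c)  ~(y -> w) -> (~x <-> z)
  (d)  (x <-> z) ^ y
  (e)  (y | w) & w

(a) disagrees with G on (0,0,0,1) (formula → 0, table → 1); rule it out.
(b) disagrees with G on (0,1,0,0) (formula → 1, table → 0); rule it out.
(c) disagrees with G on (0,0,1,0) (formula → 1, table → 0); rule it out.
(e) disagrees with G on (0,0,0,0) (formula → 0, table → 1); rule it out.
(d) is the remaining candidate, and it agrees with G on all 16 inputs.

d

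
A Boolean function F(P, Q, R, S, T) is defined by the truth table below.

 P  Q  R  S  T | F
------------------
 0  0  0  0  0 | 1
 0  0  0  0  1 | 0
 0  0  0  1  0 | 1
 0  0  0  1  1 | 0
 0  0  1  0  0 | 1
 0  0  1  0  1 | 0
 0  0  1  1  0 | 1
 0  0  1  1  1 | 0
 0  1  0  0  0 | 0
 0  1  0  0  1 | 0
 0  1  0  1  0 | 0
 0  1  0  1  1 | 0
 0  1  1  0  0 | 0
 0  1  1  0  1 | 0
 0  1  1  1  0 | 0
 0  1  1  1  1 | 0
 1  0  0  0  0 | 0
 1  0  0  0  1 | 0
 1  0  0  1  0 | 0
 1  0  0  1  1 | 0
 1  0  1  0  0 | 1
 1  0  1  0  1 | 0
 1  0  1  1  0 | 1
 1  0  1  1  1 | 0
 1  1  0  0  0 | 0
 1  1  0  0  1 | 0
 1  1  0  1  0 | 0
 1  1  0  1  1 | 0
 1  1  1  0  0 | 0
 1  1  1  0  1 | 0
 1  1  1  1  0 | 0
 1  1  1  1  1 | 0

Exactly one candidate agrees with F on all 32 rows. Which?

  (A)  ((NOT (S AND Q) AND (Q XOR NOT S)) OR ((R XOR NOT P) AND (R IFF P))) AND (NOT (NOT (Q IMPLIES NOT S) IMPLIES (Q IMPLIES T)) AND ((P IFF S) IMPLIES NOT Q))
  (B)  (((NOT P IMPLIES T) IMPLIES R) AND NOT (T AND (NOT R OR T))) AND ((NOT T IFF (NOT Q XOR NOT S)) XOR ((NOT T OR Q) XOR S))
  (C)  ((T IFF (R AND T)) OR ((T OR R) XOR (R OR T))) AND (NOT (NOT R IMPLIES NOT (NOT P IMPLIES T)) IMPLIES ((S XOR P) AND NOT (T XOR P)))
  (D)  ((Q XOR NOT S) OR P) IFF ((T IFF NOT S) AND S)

(A) fails at (0,0,0,0,0): the formula yields 0, F is 1.
(C) fails at (0,0,1,0,1): the formula yields 1, F is 0.
(D) fails at (0,0,0,0,0): the formula yields 0, F is 1.
(B) is the remaining candidate, and it agrees with F on all 32 inputs.

B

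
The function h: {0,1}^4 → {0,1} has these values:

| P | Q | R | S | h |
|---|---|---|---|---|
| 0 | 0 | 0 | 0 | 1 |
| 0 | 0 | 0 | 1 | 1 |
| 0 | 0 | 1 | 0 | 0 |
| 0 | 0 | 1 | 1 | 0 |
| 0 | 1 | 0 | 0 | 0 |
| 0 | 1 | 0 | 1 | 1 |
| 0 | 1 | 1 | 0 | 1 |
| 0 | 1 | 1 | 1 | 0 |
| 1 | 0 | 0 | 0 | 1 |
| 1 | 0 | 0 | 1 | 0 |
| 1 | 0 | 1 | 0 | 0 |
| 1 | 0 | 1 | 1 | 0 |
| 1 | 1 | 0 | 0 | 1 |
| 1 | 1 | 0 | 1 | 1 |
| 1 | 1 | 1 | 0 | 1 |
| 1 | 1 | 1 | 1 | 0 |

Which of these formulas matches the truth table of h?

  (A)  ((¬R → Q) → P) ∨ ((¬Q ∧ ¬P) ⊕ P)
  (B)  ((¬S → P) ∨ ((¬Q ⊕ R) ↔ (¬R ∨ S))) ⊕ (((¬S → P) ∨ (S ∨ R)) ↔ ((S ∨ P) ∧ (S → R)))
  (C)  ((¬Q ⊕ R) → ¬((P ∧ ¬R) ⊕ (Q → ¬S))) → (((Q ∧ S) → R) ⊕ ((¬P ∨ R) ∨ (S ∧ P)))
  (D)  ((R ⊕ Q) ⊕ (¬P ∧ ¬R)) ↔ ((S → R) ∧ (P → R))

C

(A) fails at (0,0,1,0): the formula yields 1, h is 0.
(B) fails at (0,0,0,0): the formula yields 0, h is 1.
(D) fails at (0,0,0,1): the formula yields 0, h is 1.
(C) is the remaining candidate, and it agrees with h on all 16 inputs.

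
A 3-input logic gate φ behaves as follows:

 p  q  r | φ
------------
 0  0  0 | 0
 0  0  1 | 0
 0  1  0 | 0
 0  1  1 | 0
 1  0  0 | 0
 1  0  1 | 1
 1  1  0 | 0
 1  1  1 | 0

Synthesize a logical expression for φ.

φ is 1 on exactly one input, (1,0,1), whose minterm is p·¬q·r. So φ is just that conjunction.

φ(p, q, r) = (p and not q) and r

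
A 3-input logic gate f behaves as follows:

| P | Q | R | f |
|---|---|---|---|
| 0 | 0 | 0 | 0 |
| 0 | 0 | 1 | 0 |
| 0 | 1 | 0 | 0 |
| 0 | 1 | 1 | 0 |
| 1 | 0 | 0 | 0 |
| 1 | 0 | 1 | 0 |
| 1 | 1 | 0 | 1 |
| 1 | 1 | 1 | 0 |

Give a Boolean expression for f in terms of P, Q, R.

f(P, Q, R) = (P AND Q) AND NOT R

Only row (1,1,0) gives 1. That row's minterm P·Q·¬R is f directly.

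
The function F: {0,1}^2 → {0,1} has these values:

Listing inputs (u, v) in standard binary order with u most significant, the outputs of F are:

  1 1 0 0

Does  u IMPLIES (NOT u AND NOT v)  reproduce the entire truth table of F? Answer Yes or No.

Yes

Test each input against both F and the formula:
  u=0, v=0: formula gives 1, F = 1 ✓
  u=0, v=1: formula gives 1, F = 1 ✓
  u=1, v=0: formula gives 0, F = 0 ✓
  u=1, v=1: formula gives 0, F = 0 ✓
All 4 rows match — the expression computes F exactly.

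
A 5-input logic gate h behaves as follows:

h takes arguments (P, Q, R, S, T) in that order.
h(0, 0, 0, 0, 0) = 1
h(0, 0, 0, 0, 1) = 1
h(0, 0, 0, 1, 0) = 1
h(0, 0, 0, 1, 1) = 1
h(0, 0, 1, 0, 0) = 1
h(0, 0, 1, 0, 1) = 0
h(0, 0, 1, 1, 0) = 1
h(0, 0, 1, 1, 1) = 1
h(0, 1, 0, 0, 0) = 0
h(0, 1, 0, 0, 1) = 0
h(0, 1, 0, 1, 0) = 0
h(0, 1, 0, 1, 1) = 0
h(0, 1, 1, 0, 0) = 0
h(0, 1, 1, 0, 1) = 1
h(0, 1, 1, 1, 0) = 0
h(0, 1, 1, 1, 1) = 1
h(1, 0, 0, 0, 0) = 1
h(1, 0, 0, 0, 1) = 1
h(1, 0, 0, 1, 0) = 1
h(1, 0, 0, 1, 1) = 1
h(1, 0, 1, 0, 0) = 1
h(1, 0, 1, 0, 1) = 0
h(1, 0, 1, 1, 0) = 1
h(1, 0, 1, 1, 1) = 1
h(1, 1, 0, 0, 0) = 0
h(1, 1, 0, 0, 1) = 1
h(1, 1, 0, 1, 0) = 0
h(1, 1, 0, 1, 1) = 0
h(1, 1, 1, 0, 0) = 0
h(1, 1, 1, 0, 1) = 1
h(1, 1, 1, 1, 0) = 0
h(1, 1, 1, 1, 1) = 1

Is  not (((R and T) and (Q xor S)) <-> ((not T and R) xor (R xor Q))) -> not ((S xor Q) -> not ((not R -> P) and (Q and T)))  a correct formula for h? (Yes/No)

Evaluate not (((R and T) and (Q xor S)) <-> ((not T and R) xor (R xor Q))) -> not ((S xor Q) -> not ((not R -> P) and (Q and T))) on each row and compare to h:
  P=0, Q=0, R=0, S=0, T=0: formula gives 1, h = 1 ✓
  P=0, Q=0, R=0, S=0, T=1: formula gives 1, h = 1 ✓
  P=0, Q=0, R=0, S=1, T=0: formula gives 1, h = 1 ✓
  P=0, Q=0, R=0, S=1, T=1: formula gives 1, h = 1 ✓
  … (the remaining 28 rows also agree.)
No disagreement on any input; they are logically equivalent.

Yes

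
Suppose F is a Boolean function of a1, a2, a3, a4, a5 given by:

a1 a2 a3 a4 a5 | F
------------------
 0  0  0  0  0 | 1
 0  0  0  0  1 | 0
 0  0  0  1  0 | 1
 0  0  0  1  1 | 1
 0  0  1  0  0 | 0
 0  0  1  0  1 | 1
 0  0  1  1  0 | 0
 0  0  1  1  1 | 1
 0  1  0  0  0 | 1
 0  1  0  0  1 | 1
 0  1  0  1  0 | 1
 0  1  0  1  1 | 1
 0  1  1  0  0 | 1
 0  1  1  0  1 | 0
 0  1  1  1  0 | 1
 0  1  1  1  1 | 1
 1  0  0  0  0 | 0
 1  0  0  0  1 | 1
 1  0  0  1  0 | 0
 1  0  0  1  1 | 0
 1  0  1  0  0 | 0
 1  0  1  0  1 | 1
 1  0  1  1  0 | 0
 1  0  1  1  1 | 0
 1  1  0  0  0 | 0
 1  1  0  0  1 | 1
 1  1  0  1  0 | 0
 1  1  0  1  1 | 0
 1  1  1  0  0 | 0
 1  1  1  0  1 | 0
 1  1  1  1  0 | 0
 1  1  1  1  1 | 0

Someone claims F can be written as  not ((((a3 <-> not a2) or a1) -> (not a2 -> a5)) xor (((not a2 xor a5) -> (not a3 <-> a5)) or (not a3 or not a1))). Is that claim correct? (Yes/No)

No

Test each input against both F and the formula:
  a1=0, a2=0, a3=0, a4=0, a5=0: formula gives 1, F = 1 ✓
  a1=0, a2=0, a3=0, a4=0, a5=1: formula gives 1, but F = 0 ✗
Row (0,0,0,0,1) is a counterexample, so the formula is not equivalent to F.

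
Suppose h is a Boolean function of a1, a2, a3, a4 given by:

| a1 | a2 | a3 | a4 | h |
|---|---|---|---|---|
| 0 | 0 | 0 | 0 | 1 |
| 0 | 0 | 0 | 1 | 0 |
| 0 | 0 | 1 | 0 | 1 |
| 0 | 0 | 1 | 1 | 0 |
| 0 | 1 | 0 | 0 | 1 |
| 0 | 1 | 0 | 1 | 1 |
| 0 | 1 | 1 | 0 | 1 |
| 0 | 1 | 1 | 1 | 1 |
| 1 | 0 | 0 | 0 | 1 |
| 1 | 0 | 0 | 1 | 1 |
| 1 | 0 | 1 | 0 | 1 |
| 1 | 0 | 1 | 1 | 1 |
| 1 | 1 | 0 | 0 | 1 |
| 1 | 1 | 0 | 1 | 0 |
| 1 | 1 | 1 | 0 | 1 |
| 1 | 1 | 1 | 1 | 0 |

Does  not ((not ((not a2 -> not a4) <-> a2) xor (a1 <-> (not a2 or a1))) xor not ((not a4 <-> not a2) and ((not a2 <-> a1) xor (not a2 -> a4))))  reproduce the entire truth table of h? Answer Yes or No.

Yes

Test each input against both h and the formula:
  a1=0, a2=0, a3=0, a4=0: formula gives 1, h = 1 ✓
  a1=0, a2=0, a3=0, a4=1: formula gives 0, h = 0 ✓
  a1=0, a2=0, a3=1, a4=0: formula gives 1, h = 1 ✓
  a1=0, a2=0, a3=1, a4=1: formula gives 0, h = 0 ✓
  … (the remaining 12 rows also agree.)
All 16 rows match — the expression computes h exactly.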